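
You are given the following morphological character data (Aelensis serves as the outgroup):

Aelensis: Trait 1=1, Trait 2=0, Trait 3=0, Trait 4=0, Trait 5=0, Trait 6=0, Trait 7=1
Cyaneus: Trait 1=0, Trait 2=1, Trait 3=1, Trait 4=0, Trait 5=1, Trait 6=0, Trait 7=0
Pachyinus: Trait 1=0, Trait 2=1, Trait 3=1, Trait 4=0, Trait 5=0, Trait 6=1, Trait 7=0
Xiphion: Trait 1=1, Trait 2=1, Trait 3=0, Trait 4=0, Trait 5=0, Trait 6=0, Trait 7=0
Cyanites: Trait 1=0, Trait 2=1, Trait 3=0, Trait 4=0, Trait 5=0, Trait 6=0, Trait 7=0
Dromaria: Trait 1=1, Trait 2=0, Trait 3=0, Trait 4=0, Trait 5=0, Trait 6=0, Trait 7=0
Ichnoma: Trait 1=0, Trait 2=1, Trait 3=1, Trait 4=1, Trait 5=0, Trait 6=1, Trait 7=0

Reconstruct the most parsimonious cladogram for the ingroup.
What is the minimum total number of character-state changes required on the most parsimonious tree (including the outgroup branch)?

7

Character polarity is set by the outgroup: the derived state is whichever differs from the outgroup's state, so for Trait 1, Trait 7 the derived state is '0', and for the remaining characters it is '1'.
Trait 1: derived state '0' in Cyaneus, Cyanites, Ichnoma, and Pachyinus only — synapomorphy for {Cyaneus, Cyanites, Ichnoma, Pachyinus}.
Only Cyaneus, Cyanites, Ichnoma, Pachyinus, and Xiphion show the derived state '1' for Trait 2, supporting them as a clade.
Only Cyaneus, Ichnoma, and Pachyinus show the derived state '1' for Trait 3, supporting them as a clade.
Trait 4: derived state '1' in Ichnoma only — an autapomorphy, so it tells us nothing about relationships among taxa.
Trait 5: derived state '1' in Cyaneus only — an autapomorphy, so it tells us nothing about relationships among taxa.
Trait 6: derived state '1' in Ichnoma and Pachyinus only — synapomorphy for {Ichnoma, Pachyinus}.
Trait 7 (derived state '0') is shared by all ingroup taxa — unites the whole ingroup.
Most parsimonious ingroup topology: ((((Cyaneus,(Pachyinus,Ichnoma)),Cyanites),Xiphion),Dromaria).
Changes per character on this tree: Trait 1: 1; Trait 2: 1; Trait 3: 1; Trait 4: 1; Trait 5: 1; Trait 6: 1; Trait 7: 1.
Total = 7.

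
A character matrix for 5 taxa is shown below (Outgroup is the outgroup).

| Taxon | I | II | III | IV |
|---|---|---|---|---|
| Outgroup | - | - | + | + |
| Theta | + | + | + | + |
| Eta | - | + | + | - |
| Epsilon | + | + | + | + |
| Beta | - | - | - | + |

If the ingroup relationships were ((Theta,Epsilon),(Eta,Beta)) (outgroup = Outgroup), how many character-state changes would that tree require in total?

5

Map each character onto ((Theta,Epsilon),(Eta,Beta)) (rooted by Outgroup) and count the minimum state changes it requires (Fitch parsimony):
I: 1; II: 2; III: 1; IV: 1.
Total tree length = 5.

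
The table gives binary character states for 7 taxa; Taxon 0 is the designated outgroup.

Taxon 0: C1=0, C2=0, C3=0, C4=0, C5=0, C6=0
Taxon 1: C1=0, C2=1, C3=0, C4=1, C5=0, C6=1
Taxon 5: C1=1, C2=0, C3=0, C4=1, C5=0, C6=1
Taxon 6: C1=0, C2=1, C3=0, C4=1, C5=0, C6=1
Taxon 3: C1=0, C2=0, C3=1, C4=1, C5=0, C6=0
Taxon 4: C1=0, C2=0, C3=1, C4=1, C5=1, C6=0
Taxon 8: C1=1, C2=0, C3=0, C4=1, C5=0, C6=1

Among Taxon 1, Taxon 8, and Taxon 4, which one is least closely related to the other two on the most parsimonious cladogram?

The outgroup has state '0' for every character, so '1' is the derived state throughout.
C1 (derived state '1') is shared by Taxon 5 and Taxon 8 — a synapomorphy uniting that clade.
C2: derived state '1' in Taxon 1 and Taxon 6 only — synapomorphy for {Taxon 1, Taxon 6}.
C3: derived state '1' in Taxon 3 and Taxon 4 only — synapomorphy for {Taxon 3, Taxon 4}.
All ingroup taxa share the derived state '1' for C4; it defines the ingroup but does not resolve relationships within it.
C5 (derived state '1') is unique to Taxon 4 (autapomorphy; uninformative for grouping).
C6: derived state '1' in Taxon 1, Taxon 5, Taxon 6, and Taxon 8 only — synapomorphy for {Taxon 1, Taxon 5, Taxon 6, Taxon 8}.
Most parsimonious ingroup topology: (((Taxon 1,Taxon 6),(Taxon 5,Taxon 8)),(Taxon 3,Taxon 4)).
Taxon 1 and Taxon 8 share a more recent common ancestor with each other than either does with Taxon 4, so Taxon 4 is the least closely related of the three.

Taxon 4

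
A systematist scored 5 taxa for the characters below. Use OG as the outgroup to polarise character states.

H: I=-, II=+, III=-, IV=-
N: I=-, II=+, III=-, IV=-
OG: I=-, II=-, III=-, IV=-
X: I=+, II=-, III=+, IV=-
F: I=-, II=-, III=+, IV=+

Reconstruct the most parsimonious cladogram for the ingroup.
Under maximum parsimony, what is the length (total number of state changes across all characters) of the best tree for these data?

The outgroup has state '-' for every character, so '+' is the derived state throughout.
I: derived state '+' in X only — an autapomorphy, so it tells us nothing about relationships among taxa.
Only H and N show the derived state '+' for II, supporting them as a clade.
Only F and X show the derived state '+' for III, supporting them as a clade.
IV: derived state '+' in F only — an autapomorphy, so it tells us nothing about relationships among taxa.
Most parsimonious ingroup topology: ((X,F),(N,H)).
Changes per character on this tree: I: 1; II: 1; III: 1; IV: 1.
Total = 4.

4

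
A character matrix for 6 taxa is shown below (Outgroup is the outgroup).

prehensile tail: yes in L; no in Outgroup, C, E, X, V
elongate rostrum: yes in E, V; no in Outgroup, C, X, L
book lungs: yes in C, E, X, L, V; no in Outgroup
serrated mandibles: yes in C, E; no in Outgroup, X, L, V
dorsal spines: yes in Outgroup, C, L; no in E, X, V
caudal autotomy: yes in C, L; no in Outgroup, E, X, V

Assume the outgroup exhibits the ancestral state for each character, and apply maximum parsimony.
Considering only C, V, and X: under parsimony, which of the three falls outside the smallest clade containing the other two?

Character polarity is set by the outgroup: the derived state is whichever differs from the outgroup's state, so for dorsal spines the derived state is 'no', and for the remaining characters it is 'yes'.
prehensile tail: derived state 'yes' in L only — an autapomorphy, so it tells us nothing about relationships among taxa.
elongate rostrum: derived state 'yes' in E and V only — synapomorphy for {E, V}.
All ingroup taxa share the derived state 'yes' for book lungs; it defines the ingroup but does not resolve relationships within it.
serrated mandibles groups C and E, which is incompatible with the clades supported by the remaining characters; treating it as convergent (homoplasy) costs fewer steps than any alternative tree.
dorsal spines (derived state 'no') is shared by E, V, and X — a synapomorphy uniting that clade.
Only C and L show the derived state 'yes' for caudal autotomy, supporting them as a clade.
Most parsimonious ingroup topology: ((X,(E,V)),(C,L)).
V and X share a more recent common ancestor with each other than either does with C, so C is the least closely related of the three.

C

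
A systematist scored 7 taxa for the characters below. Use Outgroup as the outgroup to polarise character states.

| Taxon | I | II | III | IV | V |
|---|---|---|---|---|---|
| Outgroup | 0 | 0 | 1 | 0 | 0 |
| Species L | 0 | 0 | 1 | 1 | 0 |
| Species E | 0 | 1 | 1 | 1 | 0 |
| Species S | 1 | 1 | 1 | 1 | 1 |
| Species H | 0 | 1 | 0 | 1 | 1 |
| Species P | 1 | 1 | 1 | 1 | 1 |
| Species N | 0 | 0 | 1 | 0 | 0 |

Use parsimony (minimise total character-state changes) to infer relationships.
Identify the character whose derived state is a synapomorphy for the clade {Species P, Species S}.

I

Character polarity is set by the outgroup: the derived state is whichever differs from the outgroup's state, so for III the derived state is '0', and for the remaining characters it is '1'.
I: derived state '1' in Species P and Species S only — synapomorphy for {Species P, Species S}.
II (derived state '1') is shared by Species E, Species H, Species P, and Species S — a synapomorphy uniting that clade.
III: derived state '0' in Species H only — an autapomorphy, so it tells us nothing about relationships among taxa.
IV (derived state '1') is shared by Species E, Species H, Species L, Species P, and Species S — a synapomorphy uniting that clade.
V: derived state '1' in Species H, Species P, and Species S only — synapomorphy for {Species H, Species P, Species S}.
Most parsimonious ingroup topology: ((Species L,(Species E,((Species S,Species P),Species H))),Species N).
The clade {Species P, Species S} is supported by I: its derived state '1' occurs in exactly those taxa and in no other taxon (including the outgroup).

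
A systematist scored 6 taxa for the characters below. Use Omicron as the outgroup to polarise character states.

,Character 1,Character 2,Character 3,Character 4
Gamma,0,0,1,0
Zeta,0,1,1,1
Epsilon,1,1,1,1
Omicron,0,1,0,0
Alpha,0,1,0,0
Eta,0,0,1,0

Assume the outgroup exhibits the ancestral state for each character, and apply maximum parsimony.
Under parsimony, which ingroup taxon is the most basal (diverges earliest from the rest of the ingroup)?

Alpha

Character polarity is set by the outgroup: the derived state is whichever differs from the outgroup's state, so for Character 2 the derived state is '0', and for the remaining characters it is '1'.
Character 1 (derived state '1') is unique to Epsilon (autapomorphy; uninformative for grouping).
Only Eta and Gamma show the derived state '0' for Character 2, supporting them as a clade.
Character 3: derived state '1' in Epsilon, Eta, Gamma, and Zeta only — synapomorphy for {Epsilon, Eta, Gamma, Zeta}.
Character 4 (derived state '1') is shared by Epsilon and Zeta — a synapomorphy uniting that clade.
Most parsimonious ingroup topology: (((Gamma,Eta),(Epsilon,Zeta)),Alpha).
Alpha is sister to the clade containing all other ingroup taxa, so it is the earliest-diverging (most basal) ingroup lineage.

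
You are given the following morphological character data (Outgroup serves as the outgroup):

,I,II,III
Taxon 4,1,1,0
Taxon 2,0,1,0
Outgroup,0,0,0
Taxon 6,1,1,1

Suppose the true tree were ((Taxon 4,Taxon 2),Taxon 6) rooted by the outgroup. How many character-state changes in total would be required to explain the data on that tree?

Map each character onto ((Taxon 4,Taxon 2),Taxon 6) (rooted by Outgroup) and count the minimum state changes it requires (Fitch parsimony):
I: 2; II: 1; III: 1.
Total tree length = 4.

4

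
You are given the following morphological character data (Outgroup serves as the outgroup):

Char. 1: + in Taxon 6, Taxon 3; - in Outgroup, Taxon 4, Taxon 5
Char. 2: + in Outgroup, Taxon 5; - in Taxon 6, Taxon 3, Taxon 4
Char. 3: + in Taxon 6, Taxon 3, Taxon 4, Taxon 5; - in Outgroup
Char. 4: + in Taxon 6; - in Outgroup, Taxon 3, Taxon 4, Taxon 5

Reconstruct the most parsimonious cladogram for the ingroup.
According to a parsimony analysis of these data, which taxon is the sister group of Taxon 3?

Character polarity is set by the outgroup: the derived state is whichever differs from the outgroup's state, so for Char. 2 the derived state is '-', and for the remaining characters it is '+'.
Char. 1 (derived state '+') is shared by Taxon 3 and Taxon 6 — a synapomorphy uniting that clade.
Only Taxon 3, Taxon 4, and Taxon 6 show the derived state '-' for Char. 2, supporting them as a clade.
Char. 3 (derived state '+') is shared by all ingroup taxa — unites the whole ingroup.
Char. 4 (derived state '+') is unique to Taxon 6 (autapomorphy; uninformative for grouping).
Most parsimonious ingroup topology: (((Taxon 6,Taxon 3),Taxon 4),Taxon 5).
Taxon 3 and Taxon 6 form a cherry on this tree, so they are sister taxa.

Taxon 6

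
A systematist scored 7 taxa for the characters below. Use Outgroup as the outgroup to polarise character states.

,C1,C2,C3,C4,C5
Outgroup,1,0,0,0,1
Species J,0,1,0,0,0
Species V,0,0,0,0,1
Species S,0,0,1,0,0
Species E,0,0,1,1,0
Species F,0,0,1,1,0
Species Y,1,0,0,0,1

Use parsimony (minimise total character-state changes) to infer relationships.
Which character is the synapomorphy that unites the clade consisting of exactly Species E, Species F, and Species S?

C3

Character polarity is set by the outgroup: the derived state is whichever differs from the outgroup's state, so for C1, C5 the derived state is '0', and for the remaining characters it is '1'.
C1 (derived state '0') is shared by Species E, Species F, Species J, Species S, and Species V — a synapomorphy uniting that clade.
C2 (derived state '1') is unique to Species J (autapomorphy; uninformative for grouping).
C3 (derived state '1') is shared by Species E, Species F, and Species S — a synapomorphy uniting that clade.
C4 (derived state '1') is shared by Species E and Species F — a synapomorphy uniting that clade.
Only Species E, Species F, Species J, and Species S show the derived state '0' for C5, supporting them as a clade.
Most parsimonious ingroup topology: (((Species J,(Species S,(Species E,Species F))),Species V),Species Y).
The clade {Species E, Species F, Species S} is supported by C3: its derived state '1' occurs in exactly those taxa and in no other taxon (including the outgroup).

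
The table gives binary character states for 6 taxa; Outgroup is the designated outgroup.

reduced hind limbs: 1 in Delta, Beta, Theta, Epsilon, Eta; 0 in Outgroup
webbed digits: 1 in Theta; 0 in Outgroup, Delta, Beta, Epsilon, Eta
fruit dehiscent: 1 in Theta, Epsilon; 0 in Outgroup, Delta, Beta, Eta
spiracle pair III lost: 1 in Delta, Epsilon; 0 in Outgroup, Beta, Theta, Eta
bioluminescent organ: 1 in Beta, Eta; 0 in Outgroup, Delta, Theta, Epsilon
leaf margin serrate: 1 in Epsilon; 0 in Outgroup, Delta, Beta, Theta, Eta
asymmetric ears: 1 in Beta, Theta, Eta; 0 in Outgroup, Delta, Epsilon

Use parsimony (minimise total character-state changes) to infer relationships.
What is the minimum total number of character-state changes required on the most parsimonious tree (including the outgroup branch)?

8

The outgroup has state '0' for every character, so '1' is the derived state throughout.
reduced hind limbs (derived state '1') is shared by all ingroup taxa — unites the whole ingroup.
webbed digits: derived state '1' in Theta only — an autapomorphy, so it tells us nothing about relationships among taxa.
fruit dehiscent groups Epsilon and Theta, which is incompatible with the clades supported by the remaining characters; treating it as convergent (homoplasy) costs fewer steps than any alternative tree.
spiracle pair III lost: derived state '1' in Delta and Epsilon only — synapomorphy for {Delta, Epsilon}.
Only Beta and Eta show the derived state '1' for bioluminescent organ, supporting them as a clade.
leaf margin serrate: derived state '1' in Epsilon only — an autapomorphy, so it tells us nothing about relationships among taxa.
asymmetric ears: derived state '1' in Beta, Eta, and Theta only — synapomorphy for {Beta, Eta, Theta}.
Most parsimonious ingroup topology: ((Delta,Epsilon),((Beta,Eta),Theta)).
Changes per character on this tree: reduced hind limbs: 1; webbed digits: 1; fruit dehiscent: 2; spiracle pair III lost: 1; bioluminescent organ: 1; leaf margin serrate: 1; asymmetric ears: 1.
Total = 8.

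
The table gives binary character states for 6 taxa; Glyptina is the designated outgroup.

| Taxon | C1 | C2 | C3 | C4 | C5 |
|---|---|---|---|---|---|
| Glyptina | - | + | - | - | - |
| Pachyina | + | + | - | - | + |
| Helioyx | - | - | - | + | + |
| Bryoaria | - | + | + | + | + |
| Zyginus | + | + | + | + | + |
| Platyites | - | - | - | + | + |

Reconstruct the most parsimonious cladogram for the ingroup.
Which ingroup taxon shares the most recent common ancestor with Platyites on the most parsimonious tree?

Helioyx

Character polarity is set by the outgroup: the derived state is whichever differs from the outgroup's state, so for C2 the derived state is '-', and for the remaining characters it is '+'.
C1 (state '+') occurs in Pachyina and Zyginus but conflicts with the nesting implied by the other characters — most parsimoniously interpreted as homoplasy.
C2: derived state '-' in Helioyx and Platyites only — synapomorphy for {Helioyx, Platyites}.
C3: derived state '+' in Bryoaria and Zyginus only — synapomorphy for {Bryoaria, Zyginus}.
C4: derived state '+' in Bryoaria, Helioyx, Platyites, and Zyginus only — synapomorphy for {Bryoaria, Helioyx, Platyites, Zyginus}.
C5 (derived state '+') is shared by all ingroup taxa — unites the whole ingroup.
Most parsimonious ingroup topology: (Pachyina,((Helioyx,Platyites),(Bryoaria,Zyginus))).
Platyites and Helioyx form a cherry on this tree, so they are sister taxa.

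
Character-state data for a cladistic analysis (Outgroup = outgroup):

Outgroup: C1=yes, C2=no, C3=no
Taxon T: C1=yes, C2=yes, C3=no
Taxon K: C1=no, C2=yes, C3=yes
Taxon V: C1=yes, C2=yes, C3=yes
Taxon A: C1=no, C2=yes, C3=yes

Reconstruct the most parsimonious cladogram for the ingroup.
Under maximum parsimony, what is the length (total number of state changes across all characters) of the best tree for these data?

Character polarity is set by the outgroup: the derived state is whichever differs from the outgroup's state, so for C1 the derived state is 'no', and for the remaining characters it is 'yes'.
C1: derived state 'no' in Taxon A and Taxon K only — synapomorphy for {Taxon A, Taxon K}.
All ingroup taxa share the derived state 'yes' for C2; it defines the ingroup but does not resolve relationships within it.
C3 (derived state 'yes') is shared by Taxon A, Taxon K, and Taxon V — a synapomorphy uniting that clade.
Most parsimonious ingroup topology: (Taxon T,((Taxon K,Taxon A),Taxon V)).
Changes per character on this tree: C1: 1; C2: 1; C3: 1.
Total = 3.

3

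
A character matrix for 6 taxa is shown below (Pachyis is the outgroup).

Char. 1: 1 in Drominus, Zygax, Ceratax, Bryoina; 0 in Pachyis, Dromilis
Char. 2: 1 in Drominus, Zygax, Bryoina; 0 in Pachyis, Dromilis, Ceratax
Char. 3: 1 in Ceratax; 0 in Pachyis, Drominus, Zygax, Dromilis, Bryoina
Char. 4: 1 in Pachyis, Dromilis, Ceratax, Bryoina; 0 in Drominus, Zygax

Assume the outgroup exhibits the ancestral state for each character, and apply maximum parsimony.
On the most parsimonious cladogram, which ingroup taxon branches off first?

Dromilis

Character polarity is set by the outgroup: the derived state is whichever differs from the outgroup's state, so for Char. 4 the derived state is '0', and for the remaining characters it is '1'.
Char. 1: derived state '1' in Bryoina, Ceratax, Drominus, and Zygax only — synapomorphy for {Bryoina, Ceratax, Drominus, Zygax}.
Char. 2 (derived state '1') is shared by Bryoina, Drominus, and Zygax — a synapomorphy uniting that clade.
Char. 3: derived state '1' in Ceratax only — an autapomorphy, so it tells us nothing about relationships among taxa.
Char. 4 (derived state '0') is shared by Drominus and Zygax — a synapomorphy uniting that clade.
Most parsimonious ingroup topology: ((((Drominus,Zygax),Bryoina),Ceratax),Dromilis).
Dromilis is sister to the clade containing all other ingroup taxa, so it is the earliest-diverging (most basal) ingroup lineage.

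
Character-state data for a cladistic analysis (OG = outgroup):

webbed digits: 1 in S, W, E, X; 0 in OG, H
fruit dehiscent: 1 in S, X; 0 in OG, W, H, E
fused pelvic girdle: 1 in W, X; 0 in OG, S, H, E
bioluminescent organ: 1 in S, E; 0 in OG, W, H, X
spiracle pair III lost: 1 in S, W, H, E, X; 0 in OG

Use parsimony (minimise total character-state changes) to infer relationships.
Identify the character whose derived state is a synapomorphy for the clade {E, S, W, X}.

webbed digits

The outgroup has state '0' for every character, so '1' is the derived state throughout.
webbed digits: derived state '1' in E, S, W, and X only — synapomorphy for {E, S, W, X}.
fruit dehiscent (state '1') occurs in S and X but conflicts with the nesting implied by the other characters — most parsimoniously interpreted as homoplasy.
fused pelvic girdle: derived state '1' in W and X only — synapomorphy for {W, X}.
bioluminescent organ (derived state '1') is shared by E and S — a synapomorphy uniting that clade.
All ingroup taxa share the derived state '1' for spiracle pair III lost; it defines the ingroup but does not resolve relationships within it.
Most parsimonious ingroup topology: (((S,E),(W,X)),H).
The clade {E, S, W, X} is supported by webbed digits: its derived state '1' occurs in exactly those taxa and in no other taxon (including the outgroup).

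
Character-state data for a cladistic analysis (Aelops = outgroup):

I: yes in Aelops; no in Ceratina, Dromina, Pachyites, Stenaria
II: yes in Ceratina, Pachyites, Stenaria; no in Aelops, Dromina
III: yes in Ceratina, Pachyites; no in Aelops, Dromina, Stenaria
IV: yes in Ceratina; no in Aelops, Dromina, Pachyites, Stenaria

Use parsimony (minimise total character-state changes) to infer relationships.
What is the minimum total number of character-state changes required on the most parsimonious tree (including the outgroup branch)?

Character polarity is set by the outgroup: the derived state is whichever differs from the outgroup's state, so for I the derived state is 'no', and for the remaining characters it is 'yes'.
I (derived state 'no') is shared by all ingroup taxa — unites the whole ingroup.
Only Ceratina, Pachyites, and Stenaria show the derived state 'yes' for II, supporting them as a clade.
III (derived state 'yes') is shared by Ceratina and Pachyites — a synapomorphy uniting that clade.
IV: derived state 'yes' in Ceratina only — an autapomorphy, so it tells us nothing about relationships among taxa.
Most parsimonious ingroup topology: (((Ceratina,Pachyites),Stenaria),Dromina).
Changes per character on this tree: I: 1; II: 1; III: 1; IV: 1.
Total = 4.

4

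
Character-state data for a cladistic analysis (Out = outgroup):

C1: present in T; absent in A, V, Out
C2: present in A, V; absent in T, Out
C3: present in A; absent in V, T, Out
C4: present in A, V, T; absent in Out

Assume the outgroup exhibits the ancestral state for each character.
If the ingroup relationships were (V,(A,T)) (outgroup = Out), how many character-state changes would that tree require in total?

Map each character onto (V,(A,T)) (rooted by Out) and count the minimum state changes it requires (Fitch parsimony):
C1: 1; C2: 2; C3: 1; C4: 1.
Total tree length = 5.

5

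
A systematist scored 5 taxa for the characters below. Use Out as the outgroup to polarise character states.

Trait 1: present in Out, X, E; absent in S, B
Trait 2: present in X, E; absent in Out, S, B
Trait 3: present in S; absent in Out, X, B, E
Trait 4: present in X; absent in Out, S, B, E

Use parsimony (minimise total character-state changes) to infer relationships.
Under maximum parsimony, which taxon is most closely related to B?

S

Character polarity is set by the outgroup: the derived state is whichever differs from the outgroup's state, so for Trait 1 the derived state is 'absent', and for the remaining characters it is 'present'.
Trait 1: derived state 'absent' in B and S only — synapomorphy for {B, S}.
Trait 2: derived state 'present' in E and X only — synapomorphy for {E, X}.
Trait 3: derived state 'present' in S only — an autapomorphy, so it tells us nothing about relationships among taxa.
Trait 4 (derived state 'present') is unique to X (autapomorphy; uninformative for grouping).
Most parsimonious ingroup topology: ((S,B),(X,E)).
B and S form a cherry on this tree, so they are sister taxa.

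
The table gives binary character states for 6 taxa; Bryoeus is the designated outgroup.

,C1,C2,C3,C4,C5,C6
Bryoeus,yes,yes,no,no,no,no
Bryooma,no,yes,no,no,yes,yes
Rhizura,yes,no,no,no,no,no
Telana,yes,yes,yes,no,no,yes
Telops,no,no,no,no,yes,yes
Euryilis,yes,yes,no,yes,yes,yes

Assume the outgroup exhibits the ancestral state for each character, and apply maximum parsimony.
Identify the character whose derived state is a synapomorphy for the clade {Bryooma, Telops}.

Character polarity is set by the outgroup: the derived state is whichever differs from the outgroup's state, so for C1, C2 the derived state is 'no', and for the remaining characters it is 'yes'.
C1: derived state 'no' in Bryooma and Telops only — synapomorphy for {Bryooma, Telops}.
C2 groups Rhizura and Telops, which is incompatible with the clades supported by the remaining characters; treating it as convergent (homoplasy) costs fewer steps than any alternative tree.
C3: derived state 'yes' in Telana only — an autapomorphy, so it tells us nothing about relationships among taxa.
C4 (derived state 'yes') is unique to Euryilis (autapomorphy; uninformative for grouping).
Only Bryooma, Euryilis, and Telops show the derived state 'yes' for C5, supporting them as a clade.
C6 (derived state 'yes') is shared by Bryooma, Euryilis, Telana, and Telops — a synapomorphy uniting that clade.
Most parsimonious ingroup topology: ((((Bryooma,Telops),Euryilis),Telana),Rhizura).
The clade {Bryooma, Telops} is supported by C1: its derived state 'no' occurs in exactly those taxa and in no other taxon (including the outgroup).

C1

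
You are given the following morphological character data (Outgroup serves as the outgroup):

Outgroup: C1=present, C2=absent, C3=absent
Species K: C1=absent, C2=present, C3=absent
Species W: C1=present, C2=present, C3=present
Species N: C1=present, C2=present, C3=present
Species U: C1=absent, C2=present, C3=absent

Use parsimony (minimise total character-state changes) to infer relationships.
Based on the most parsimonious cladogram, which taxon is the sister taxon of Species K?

Species U

Character polarity is set by the outgroup: the derived state is whichever differs from the outgroup's state, so for C1 the derived state is 'absent', and for the remaining characters it is 'present'.
Only Species K and Species U show the derived state 'absent' for C1, supporting them as a clade.
All ingroup taxa share the derived state 'present' for C2; it defines the ingroup but does not resolve relationships within it.
Only Species N and Species W show the derived state 'present' for C3, supporting them as a clade.
Most parsimonious ingroup topology: ((Species K,Species U),(Species W,Species N)).
Species K and Species U form a cherry on this tree, so they are sister taxa.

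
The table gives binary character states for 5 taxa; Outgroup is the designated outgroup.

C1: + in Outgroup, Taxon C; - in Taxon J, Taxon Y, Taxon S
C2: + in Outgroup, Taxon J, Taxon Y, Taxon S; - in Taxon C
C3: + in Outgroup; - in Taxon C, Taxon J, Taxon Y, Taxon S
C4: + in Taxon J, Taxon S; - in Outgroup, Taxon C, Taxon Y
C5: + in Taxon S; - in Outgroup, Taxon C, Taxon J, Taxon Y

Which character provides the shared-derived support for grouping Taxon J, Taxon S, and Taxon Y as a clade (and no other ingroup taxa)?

C1

Character polarity is set by the outgroup: the derived state is whichever differs from the outgroup's state, so for C1, C2, C3 the derived state is '-', and for the remaining characters it is '+'.
C1 (derived state '-') is shared by Taxon J, Taxon S, and Taxon Y — a synapomorphy uniting that clade.
C2: derived state '-' in Taxon C only — an autapomorphy, so it tells us nothing about relationships among taxa.
All ingroup taxa share the derived state '-' for C3; it defines the ingroup but does not resolve relationships within it.
C4 (derived state '+') is shared by Taxon J and Taxon S — a synapomorphy uniting that clade.
C5: derived state '+' in Taxon S only — an autapomorphy, so it tells us nothing about relationships among taxa.
Most parsimonious ingroup topology: (Taxon C,((Taxon J,Taxon S),Taxon Y)).
The clade {Taxon J, Taxon S, Taxon Y} is supported by C1: its derived state '-' occurs in exactly those taxa and in no other taxon (including the outgroup).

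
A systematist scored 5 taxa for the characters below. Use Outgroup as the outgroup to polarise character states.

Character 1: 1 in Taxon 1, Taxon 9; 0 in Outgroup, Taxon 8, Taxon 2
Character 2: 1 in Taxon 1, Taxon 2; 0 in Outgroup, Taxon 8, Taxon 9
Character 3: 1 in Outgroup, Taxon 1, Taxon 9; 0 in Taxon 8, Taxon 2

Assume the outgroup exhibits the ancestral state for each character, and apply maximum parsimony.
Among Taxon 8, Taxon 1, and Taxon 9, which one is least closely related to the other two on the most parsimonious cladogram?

Taxon 8

Character polarity is set by the outgroup: the derived state is whichever differs from the outgroup's state, so for Character 3 the derived state is '0', and for the remaining characters it is '1'.
Character 1 (derived state '1') is shared by Taxon 1 and Taxon 9 — a synapomorphy uniting that clade.
Character 2 (state '1') occurs in Taxon 1 and Taxon 2 but conflicts with the nesting implied by the other characters — most parsimoniously interpreted as homoplasy.
Only Taxon 2 and Taxon 8 show the derived state '0' for Character 3, supporting them as a clade.
Most parsimonious ingroup topology: ((Taxon 1,Taxon 9),(Taxon 8,Taxon 2)).
Taxon 1 and Taxon 9 share a more recent common ancestor with each other than either does with Taxon 8, so Taxon 8 is the least closely related of the three.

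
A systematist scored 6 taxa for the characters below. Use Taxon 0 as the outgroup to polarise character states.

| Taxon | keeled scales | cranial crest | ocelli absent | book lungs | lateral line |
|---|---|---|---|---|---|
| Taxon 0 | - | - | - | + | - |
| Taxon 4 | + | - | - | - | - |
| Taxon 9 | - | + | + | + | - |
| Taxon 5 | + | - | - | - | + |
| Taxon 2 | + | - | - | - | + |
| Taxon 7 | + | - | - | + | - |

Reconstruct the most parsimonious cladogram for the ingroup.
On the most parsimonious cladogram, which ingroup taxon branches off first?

Taxon 9

Character polarity is set by the outgroup: the derived state is whichever differs from the outgroup's state, so for book lungs the derived state is '-', and for the remaining characters it is '+'.
keeled scales: derived state '+' in Taxon 2, Taxon 4, Taxon 5, and Taxon 7 only — synapomorphy for {Taxon 2, Taxon 4, Taxon 5, Taxon 7}.
cranial crest (derived state '+') is unique to Taxon 9 (autapomorphy; uninformative for grouping).
ocelli absent: derived state '+' in Taxon 9 only — an autapomorphy, so it tells us nothing about relationships among taxa.
Only Taxon 2, Taxon 4, and Taxon 5 show the derived state '-' for book lungs, supporting them as a clade.
lateral line (derived state '+') is shared by Taxon 2 and Taxon 5 — a synapomorphy uniting that clade.
Most parsimonious ingroup topology: (((Taxon 4,(Taxon 5,Taxon 2)),Taxon 7),Taxon 9).
Taxon 9 is sister to the clade containing all other ingroup taxa, so it is the earliest-diverging (most basal) ingroup lineage.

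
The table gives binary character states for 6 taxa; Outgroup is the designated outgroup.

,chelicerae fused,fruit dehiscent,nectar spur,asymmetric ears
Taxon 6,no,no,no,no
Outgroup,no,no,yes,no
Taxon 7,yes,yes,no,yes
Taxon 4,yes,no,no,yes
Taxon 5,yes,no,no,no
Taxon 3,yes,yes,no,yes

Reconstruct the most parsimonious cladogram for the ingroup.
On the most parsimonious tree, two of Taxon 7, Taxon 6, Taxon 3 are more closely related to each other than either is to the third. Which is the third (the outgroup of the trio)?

Character polarity is set by the outgroup: the derived state is whichever differs from the outgroup's state, so for nectar spur the derived state is 'no', and for the remaining characters it is 'yes'.
Only Taxon 3, Taxon 4, Taxon 5, and Taxon 7 show the derived state 'yes' for chelicerae fused, supporting them as a clade.
Only Taxon 3 and Taxon 7 show the derived state 'yes' for fruit dehiscent, supporting them as a clade.
nectar spur (derived state 'no') is shared by all ingroup taxa — unites the whole ingroup.
asymmetric ears (derived state 'yes') is shared by Taxon 3, Taxon 4, and Taxon 7 — a synapomorphy uniting that clade.
Most parsimonious ingroup topology: ((((Taxon 3,Taxon 7),Taxon 4),Taxon 5),Taxon 6).
Taxon 3 and Taxon 7 share a more recent common ancestor with each other than either does with Taxon 6, so Taxon 6 is the least closely related of the three.

Taxon 6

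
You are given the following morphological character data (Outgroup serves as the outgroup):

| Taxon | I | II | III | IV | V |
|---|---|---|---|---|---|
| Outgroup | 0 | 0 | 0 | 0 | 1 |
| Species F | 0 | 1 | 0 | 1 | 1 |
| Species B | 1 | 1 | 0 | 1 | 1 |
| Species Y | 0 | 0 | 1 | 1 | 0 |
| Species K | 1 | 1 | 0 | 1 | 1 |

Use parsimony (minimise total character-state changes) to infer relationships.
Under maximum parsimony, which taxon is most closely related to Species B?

Character polarity is set by the outgroup: the derived state is whichever differs from the outgroup's state, so for V the derived state is '0', and for the remaining characters it is '1'.
I: derived state '1' in Species B and Species K only — synapomorphy for {Species B, Species K}.
Only Species B, Species F, and Species K show the derived state '1' for II, supporting them as a clade.
III: derived state '1' in Species Y only — an autapomorphy, so it tells us nothing about relationships among taxa.
IV (derived state '1') is shared by all ingroup taxa — unites the whole ingroup.
V (derived state '0') is unique to Species Y (autapomorphy; uninformative for grouping).
Most parsimonious ingroup topology: ((Species F,(Species B,Species K)),Species Y).
Species B and Species K form a cherry on this tree, so they are sister taxa.

Species K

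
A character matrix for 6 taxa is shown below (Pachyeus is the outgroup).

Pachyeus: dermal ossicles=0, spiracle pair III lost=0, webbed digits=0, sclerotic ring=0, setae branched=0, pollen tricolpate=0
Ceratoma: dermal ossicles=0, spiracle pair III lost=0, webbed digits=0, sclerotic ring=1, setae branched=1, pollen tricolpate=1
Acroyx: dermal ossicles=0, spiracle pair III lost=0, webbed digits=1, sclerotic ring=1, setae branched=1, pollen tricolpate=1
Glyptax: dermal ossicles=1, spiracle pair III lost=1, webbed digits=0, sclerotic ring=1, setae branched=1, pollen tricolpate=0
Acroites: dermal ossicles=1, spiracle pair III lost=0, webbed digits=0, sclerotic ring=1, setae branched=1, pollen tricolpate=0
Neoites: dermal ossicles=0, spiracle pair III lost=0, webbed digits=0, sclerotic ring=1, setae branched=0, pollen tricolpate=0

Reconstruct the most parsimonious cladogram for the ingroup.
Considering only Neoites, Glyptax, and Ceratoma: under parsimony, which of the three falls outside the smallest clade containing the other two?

The outgroup has state '0' for every character, so '1' is the derived state throughout.
Only Acroites and Glyptax show the derived state '1' for dermal ossicles, supporting them as a clade.
spiracle pair III lost: derived state '1' in Glyptax only — an autapomorphy, so it tells us nothing about relationships among taxa.
webbed digits (derived state '1') is unique to Acroyx (autapomorphy; uninformative for grouping).
All ingroup taxa share the derived state '1' for sclerotic ring; it defines the ingroup but does not resolve relationships within it.
setae branched (derived state '1') is shared by Acroites, Acroyx, Ceratoma, and Glyptax — a synapomorphy uniting that clade.
pollen tricolpate: derived state '1' in Acroyx and Ceratoma only — synapomorphy for {Acroyx, Ceratoma}.
Most parsimonious ingroup topology: (((Ceratoma,Acroyx),(Glyptax,Acroites)),Neoites).
Ceratoma and Glyptax share a more recent common ancestor with each other than either does with Neoites, so Neoites is the least closely related of the three.

Neoites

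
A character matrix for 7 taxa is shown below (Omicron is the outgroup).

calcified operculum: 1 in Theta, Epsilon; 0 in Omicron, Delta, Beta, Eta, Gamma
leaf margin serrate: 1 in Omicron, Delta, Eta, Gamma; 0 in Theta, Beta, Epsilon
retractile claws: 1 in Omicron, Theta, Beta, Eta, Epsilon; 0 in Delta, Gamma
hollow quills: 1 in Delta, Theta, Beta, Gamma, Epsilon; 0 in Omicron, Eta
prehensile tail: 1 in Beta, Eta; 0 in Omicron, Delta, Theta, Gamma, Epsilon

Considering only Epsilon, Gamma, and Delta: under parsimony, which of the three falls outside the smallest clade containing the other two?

Character polarity is set by the outgroup: the derived state is whichever differs from the outgroup's state, so for leaf margin serrate, retractile claws the derived state is '0', and for the remaining characters it is '1'.
Only Epsilon and Theta show the derived state '1' for calcified operculum, supporting them as a clade.
leaf margin serrate: derived state '0' in Beta, Epsilon, and Theta only — synapomorphy for {Beta, Epsilon, Theta}.
retractile claws (derived state '0') is shared by Delta and Gamma — a synapomorphy uniting that clade.
hollow quills (derived state '1') is shared by Beta, Delta, Epsilon, Gamma, and Theta — a synapomorphy uniting that clade.
prehensile tail (state '1') occurs in Beta and Eta but conflicts with the nesting implied by the other characters — most parsimoniously interpreted as homoplasy.
Most parsimonious ingroup topology: (((Delta,Gamma),((Theta,Epsilon),Beta)),Eta).
Gamma and Delta share a more recent common ancestor with each other than either does with Epsilon, so Epsilon is the least closely related of the three.

Epsilon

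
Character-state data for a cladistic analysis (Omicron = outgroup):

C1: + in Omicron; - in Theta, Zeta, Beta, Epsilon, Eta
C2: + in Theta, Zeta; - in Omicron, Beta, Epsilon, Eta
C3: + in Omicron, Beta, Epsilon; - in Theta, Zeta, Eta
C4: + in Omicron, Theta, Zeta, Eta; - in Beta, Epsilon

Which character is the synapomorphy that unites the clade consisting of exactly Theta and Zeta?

C2

Character polarity is set by the outgroup: the derived state is whichever differs from the outgroup's state, so for C1, C3, C4 the derived state is '-', and for the remaining characters it is '+'.
C1 (derived state '-') is shared by all ingroup taxa — unites the whole ingroup.
C2: derived state '+' in Theta and Zeta only — synapomorphy for {Theta, Zeta}.
C3 (derived state '-') is shared by Eta, Theta, and Zeta — a synapomorphy uniting that clade.
C4 (derived state '-') is shared by Beta and Epsilon — a synapomorphy uniting that clade.
Most parsimonious ingroup topology: (((Theta,Zeta),Eta),(Beta,Epsilon)).
The clade {Theta, Zeta} is supported by C2: its derived state '+' occurs in exactly those taxa and in no other taxon (including the outgroup).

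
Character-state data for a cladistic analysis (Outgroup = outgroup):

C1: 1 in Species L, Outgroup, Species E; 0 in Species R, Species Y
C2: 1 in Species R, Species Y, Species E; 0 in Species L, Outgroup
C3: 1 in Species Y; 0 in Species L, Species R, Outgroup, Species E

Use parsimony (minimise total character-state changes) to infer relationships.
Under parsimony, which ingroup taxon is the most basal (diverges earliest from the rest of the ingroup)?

Character polarity is set by the outgroup: the derived state is whichever differs from the outgroup's state, so for C1 the derived state is '0', and for the remaining characters it is '1'.
C1: derived state '0' in Species R and Species Y only — synapomorphy for {Species R, Species Y}.
Only Species E, Species R, and Species Y show the derived state '1' for C2, supporting them as a clade.
C3: derived state '1' in Species Y only — an autapomorphy, so it tells us nothing about relationships among taxa.
Most parsimonious ingroup topology: (Species L,((Species Y,Species R),Species E)).
Species L is sister to the clade containing all other ingroup taxa, so it is the earliest-diverging (most basal) ingroup lineage.

Species L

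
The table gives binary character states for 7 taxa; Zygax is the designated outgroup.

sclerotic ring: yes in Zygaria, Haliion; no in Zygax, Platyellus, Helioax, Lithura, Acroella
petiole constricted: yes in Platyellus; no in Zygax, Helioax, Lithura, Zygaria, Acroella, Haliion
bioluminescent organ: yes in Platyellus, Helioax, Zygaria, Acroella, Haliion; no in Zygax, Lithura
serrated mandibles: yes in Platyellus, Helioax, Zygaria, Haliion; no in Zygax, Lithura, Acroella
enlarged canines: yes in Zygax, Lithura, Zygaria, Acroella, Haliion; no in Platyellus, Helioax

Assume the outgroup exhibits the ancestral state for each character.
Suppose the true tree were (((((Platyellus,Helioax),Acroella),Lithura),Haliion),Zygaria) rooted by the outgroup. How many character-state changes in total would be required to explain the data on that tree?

Map each character onto (((((Platyellus,Helioax),Acroella),Lithura),Haliion),Zygaria) (rooted by Zygax) and count the minimum state changes it requires (Fitch parsimony):
sclerotic ring: 2; petiole constricted: 1; bioluminescent organ: 2; serrated mandibles: 3; enlarged canines: 1.
Total tree length = 9.

9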